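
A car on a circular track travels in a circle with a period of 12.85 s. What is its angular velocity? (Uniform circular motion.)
ω = 2π/T = 2π/12.85 = 0.489 rad/s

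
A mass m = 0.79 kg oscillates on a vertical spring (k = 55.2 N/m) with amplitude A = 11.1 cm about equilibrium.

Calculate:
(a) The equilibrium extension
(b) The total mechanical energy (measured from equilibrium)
x_eq = mg/k = 0.79×9.81/55.2 = 0.1404 m = 14.04 cm
E = ½kA² = ½×55.2×(0.111)² = 0.3401 J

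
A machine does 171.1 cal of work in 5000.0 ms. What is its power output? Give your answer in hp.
P = W/t = 715.9 J / 5 s = 143.2 W = 0.192 hp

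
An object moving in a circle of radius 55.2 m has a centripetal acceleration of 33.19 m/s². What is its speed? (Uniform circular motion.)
v = √(a_c × r) = √(33.19 × 55.2) = 42.8 m/s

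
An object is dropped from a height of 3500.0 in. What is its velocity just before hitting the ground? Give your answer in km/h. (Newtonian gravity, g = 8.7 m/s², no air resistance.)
v = √(2gh) (with unit conversion) = 141.6 km/h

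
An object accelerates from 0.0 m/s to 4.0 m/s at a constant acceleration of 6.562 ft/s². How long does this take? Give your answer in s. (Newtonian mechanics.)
t = (v - v₀)/a (with unit conversion) = 2.0 s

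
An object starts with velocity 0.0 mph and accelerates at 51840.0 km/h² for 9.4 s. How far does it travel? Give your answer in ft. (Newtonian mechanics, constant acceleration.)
d = v₀t + ½at² (with unit conversion) = 579.8 ft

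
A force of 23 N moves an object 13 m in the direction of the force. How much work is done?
W = Fd = 23×13 = 299.0 J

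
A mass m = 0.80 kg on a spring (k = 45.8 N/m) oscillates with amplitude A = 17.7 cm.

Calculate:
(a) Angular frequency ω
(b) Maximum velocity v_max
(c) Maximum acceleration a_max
ω = √(k/m) = √(45.8/0.8) = 7.566 rad/s
v_max = ωA = 7.566×0.177 = 1.339 m/s
a_max = ω²A = 7.566²×0.177 = 10.13 m/s²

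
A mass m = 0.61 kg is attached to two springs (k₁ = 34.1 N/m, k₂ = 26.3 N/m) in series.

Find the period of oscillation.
k_eq = k₁k₂/(k₁+k₂) = 14.85 N/m
T = 2π√(m/k_eq) = 2π√(0.61/14.85) = 1.274 s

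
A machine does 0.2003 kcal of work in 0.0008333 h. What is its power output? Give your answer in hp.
P = W/t = 838.1 J / 3 s = 279.4 W = 0.3746 hp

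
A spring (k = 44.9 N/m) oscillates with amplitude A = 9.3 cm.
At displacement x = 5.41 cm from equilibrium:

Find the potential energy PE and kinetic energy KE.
E_total = ½kA² = ½×44.9×(0.093)² = 0.1942 J
PE = ½kx² = ½×44.9×(0.0541)² = 0.06571 J
KE = E_total − PE = 0.1285 J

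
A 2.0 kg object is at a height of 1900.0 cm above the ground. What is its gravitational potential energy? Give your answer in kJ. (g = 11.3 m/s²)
PE = mgh = 2 kg × 11.3 m/s² × 19 m = 429.4 J = 0.4294 kJ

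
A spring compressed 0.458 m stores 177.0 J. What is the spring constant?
PE = ½kx² → k = 2PE/x² = 2×177.0/0.458² = 1688.0 N/m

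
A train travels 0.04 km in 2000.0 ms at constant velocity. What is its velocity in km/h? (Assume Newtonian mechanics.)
v = d/t (with unit conversion) = 72.0 km/h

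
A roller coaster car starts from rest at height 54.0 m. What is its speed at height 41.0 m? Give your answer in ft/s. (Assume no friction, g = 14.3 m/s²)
mgh₁ = ½mv₂² + mgh₂ → v₂ = √(2g(h₁−h₂)) = √(2×14.3×(54−41)) = 19.28 m/s = 63.26 ft/s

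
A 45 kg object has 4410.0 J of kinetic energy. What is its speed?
KE = ½mv² → v = √(2KE/m) = √(2×4410.0/45) = 14.0 m/s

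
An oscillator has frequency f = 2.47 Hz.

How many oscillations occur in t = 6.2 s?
n = f×t = 2.47×6.2 = 15.31 oscillations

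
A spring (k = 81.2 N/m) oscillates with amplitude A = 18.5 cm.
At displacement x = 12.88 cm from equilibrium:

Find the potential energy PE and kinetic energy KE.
E_total = ½kA² = ½×81.2×(0.185)² = 1.39 J
PE = ½kx² = ½×81.2×(0.1288)² = 0.6735 J
KE = E_total − PE = 0.716 J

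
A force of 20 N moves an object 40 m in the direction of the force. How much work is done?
W = Fd = 20×40 = 800.0 J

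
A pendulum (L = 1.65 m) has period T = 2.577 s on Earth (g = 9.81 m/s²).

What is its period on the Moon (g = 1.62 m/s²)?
T = 2π√(L/g), so T_moon/T_earth = √(g_earth/g_moon)
T_moon = 2π√(1.65/1.62) = 6.341 s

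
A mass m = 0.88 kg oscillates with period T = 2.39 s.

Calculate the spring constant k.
T = 2π√(m/k) → k = m(2π/T)² = 0.88×(2π/2.39)² = 6.082 N/m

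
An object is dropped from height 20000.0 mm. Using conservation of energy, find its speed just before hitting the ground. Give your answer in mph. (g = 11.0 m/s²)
mgh = ½mv² → v = √(2gh) = √(2×11.0×20) = 20.98 m/s = 46.92 mph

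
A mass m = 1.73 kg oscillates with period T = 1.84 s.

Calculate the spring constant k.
T = 2π√(m/k) → k = m(2π/T)² = 1.73×(2π/1.84)² = 20.17 N/m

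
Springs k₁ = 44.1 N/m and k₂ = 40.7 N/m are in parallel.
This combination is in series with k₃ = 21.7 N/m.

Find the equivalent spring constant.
k₁₂ = k₁ + k₂ = 84.8 N/m (parallel)
1/k_eq = 1/k₁₂ + 1/k₃ → k_eq = 17.28 N/m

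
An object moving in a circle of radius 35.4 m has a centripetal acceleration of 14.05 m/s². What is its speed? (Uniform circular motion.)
v = √(a_c × r) = √(14.05 × 35.4) = 22.3 m/s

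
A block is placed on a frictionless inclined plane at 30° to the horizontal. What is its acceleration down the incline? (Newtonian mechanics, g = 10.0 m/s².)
a = g sin(θ) = 10.0 × sin(30°) = 10.0 × 0.5 = 5.0 m/s²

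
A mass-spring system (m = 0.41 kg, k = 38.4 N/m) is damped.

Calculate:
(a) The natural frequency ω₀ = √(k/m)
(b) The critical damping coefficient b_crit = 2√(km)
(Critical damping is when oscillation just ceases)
ω₀ = √(k/m) = √(38.4/0.41) = 9.678 rad/s
b_crit = 2√(km) = 2√(38.4×0.41) = 7.936 kg/s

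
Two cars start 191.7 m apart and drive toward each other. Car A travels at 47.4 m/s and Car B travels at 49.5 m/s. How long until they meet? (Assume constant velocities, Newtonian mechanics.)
Combined speed: v_combined = 47.4 + 49.5 = 96.9 m/s
Time to meet: t = d/96.9 = 191.7/96.9 = 1.98 s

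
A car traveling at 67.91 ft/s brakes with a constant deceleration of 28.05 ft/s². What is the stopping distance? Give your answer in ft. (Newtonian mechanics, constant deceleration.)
d = v₀² / (2a) (with unit conversion) = 82.21 ft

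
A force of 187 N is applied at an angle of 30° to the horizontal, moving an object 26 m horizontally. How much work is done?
W = Fd cosθ = 187×26×cos(30°) = 4210.6 J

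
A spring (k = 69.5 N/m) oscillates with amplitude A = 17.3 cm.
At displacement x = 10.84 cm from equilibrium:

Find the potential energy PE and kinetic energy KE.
E_total = ½kA² = ½×69.5×(0.173)² = 1.04 J
PE = ½kx² = ½×69.5×(0.1084)² = 0.4083 J
KE = E_total − PE = 0.6317 J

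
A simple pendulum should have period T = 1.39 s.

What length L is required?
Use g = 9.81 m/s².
T = 2π√(L/g) → L = g(T/2π)² = 9.81×(1.39/2π)² = 0.4801 m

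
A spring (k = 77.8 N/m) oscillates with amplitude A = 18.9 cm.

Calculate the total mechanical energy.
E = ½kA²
E = ½kA² = ½×77.8×(0.189)² = 1.39 J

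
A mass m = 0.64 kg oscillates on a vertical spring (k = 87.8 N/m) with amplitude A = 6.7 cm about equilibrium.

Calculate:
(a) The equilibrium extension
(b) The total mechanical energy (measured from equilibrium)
x_eq = mg/k = 0.64×9.81/87.8 = 0.07151 m = 7.151 cm
E = ½kA² = ½×87.8×(0.067)² = 0.1971 J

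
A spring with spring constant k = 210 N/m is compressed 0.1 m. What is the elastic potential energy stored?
PE = ½kx² = ½×210×0.1² = 1.05 J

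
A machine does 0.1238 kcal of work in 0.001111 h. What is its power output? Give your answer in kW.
P = W/t = 518 J / 4 s = 129.5 W = 0.1295 kW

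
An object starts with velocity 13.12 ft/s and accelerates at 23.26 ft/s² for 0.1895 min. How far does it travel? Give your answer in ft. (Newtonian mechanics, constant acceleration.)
d = v₀t + ½at² (with unit conversion) = 1653.0 ft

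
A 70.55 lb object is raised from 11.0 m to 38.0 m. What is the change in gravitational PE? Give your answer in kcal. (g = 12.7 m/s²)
ΔPE = mg(h₂ − h₁) = 32 kg × 12.7 m/s² × (38 − 11) m = 1.097e+04 J = 2.623 kcal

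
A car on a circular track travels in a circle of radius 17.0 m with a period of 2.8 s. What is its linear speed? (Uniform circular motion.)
v = 2πr/T = 2π×17.0/2.8 = 38.15 m/s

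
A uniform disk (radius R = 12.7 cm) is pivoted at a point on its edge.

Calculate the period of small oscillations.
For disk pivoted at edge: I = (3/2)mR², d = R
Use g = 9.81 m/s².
I/m = (3/2)R² = 0.02419 m²; d = R = 0.127 m
T = 2π√((3/2)R²/(gR)) = 2π√(3R/(2g)) = 0.8756 s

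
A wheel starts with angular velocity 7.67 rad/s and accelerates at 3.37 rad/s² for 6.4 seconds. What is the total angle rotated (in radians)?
θ = ω₀t + ½αt² = 7.67×6.4 + ½×3.37×6.4² = 118.11 rad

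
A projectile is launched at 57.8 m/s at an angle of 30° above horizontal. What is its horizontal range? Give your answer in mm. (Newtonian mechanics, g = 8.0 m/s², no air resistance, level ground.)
R = v₀² sin(2θ) / g (with unit conversion) = 361700.0 mm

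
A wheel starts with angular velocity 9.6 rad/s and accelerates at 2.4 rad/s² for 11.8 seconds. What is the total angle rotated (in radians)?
θ = ω₀t + ½αt² = 9.6×11.8 + ½×2.4×11.8² = 280.37 rad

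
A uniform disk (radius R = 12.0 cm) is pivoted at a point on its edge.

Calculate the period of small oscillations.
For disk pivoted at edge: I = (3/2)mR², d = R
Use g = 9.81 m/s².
I/m = (3/2)R² = 0.0216 m²; d = R = 0.12 m
T = 2π√((3/2)R²/(gR)) = 2π√(3R/(2g)) = 0.8511 s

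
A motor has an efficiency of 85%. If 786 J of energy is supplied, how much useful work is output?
W_out = η × W_in = 0.85 × 786 = 668.1 J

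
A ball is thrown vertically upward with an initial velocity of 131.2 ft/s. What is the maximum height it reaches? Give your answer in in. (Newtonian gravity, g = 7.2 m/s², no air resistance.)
h_max = v₀²/(2g) (with unit conversion) = 4372.0 in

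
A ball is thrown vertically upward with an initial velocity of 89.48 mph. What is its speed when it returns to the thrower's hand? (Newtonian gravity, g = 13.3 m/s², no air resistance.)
By conservation of energy, the ball returns at the same speed = 89.48 mph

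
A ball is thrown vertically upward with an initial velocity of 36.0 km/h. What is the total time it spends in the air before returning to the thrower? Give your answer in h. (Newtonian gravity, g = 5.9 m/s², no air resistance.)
t_total = 2v₀/g (with unit conversion) = 0.0009416 h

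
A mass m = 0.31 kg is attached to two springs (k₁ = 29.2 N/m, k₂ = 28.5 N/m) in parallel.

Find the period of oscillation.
k_eq = k₁+k₂ = 57.7 N/m
T = 2π√(m/k_eq) = 2π√(0.31/57.7) = 0.4605 s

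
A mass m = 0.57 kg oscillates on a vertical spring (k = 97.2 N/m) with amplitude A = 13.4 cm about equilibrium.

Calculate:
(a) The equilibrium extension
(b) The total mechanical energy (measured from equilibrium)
x_eq = mg/k = 0.57×9.81/97.2 = 0.05753 m = 5.753 cm
E = ½kA² = ½×97.2×(0.134)² = 0.8727 J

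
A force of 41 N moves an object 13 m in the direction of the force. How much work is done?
W = Fd = 41×13 = 533.0 J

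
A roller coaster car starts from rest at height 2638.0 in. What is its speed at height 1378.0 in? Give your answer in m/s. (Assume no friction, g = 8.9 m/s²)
mgh₁ = ½mv₂² + mgh₂ → v₂ = √(2g(h₁−h₂)) = √(2×8.9×(67.01−35)) = 23.87 m/s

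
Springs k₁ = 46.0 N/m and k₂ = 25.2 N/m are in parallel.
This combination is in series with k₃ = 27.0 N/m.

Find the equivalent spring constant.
k₁₂ = k₁ + k₂ = 71.2 N/m (parallel)
1/k_eq = 1/k₁₂ + 1/k₃ → k_eq = 19.58 N/m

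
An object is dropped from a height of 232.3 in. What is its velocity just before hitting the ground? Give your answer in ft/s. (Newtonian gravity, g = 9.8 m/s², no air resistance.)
v = √(2gh) (with unit conversion) = 35.28 ft/s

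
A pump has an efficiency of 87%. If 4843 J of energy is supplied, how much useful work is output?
W_out = η × W_in = 0.87 × 4843 = 4213.4 J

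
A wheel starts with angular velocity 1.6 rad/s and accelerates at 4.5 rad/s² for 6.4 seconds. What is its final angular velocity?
ω = ω₀ + αt = 1.6 + 4.5 × 6.4 = 30.4 rad/s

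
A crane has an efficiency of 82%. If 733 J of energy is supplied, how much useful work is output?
W_out = η × W_in = 0.82 × 733 = 601.06 J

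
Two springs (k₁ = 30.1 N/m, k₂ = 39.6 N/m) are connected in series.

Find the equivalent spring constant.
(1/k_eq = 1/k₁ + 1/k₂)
1/k_eq = 1/30.1 + 1/39.6 = 0.058475; k_eq = 17.1 N/m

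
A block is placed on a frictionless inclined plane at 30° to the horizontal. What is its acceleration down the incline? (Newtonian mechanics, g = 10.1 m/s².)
a = g sin(θ) = 10.1 × sin(30°) = 10.1 × 0.5 = 5.05 m/s²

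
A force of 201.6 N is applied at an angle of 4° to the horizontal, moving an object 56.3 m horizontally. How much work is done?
W = Fd cosθ = 201.6×56.3×cos(4°) = 11322.0 J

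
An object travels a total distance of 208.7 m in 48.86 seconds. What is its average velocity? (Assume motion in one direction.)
v_avg = Δd / Δt = 208.7 / 48.86 = 4.27 m/s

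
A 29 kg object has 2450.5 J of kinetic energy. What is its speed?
KE = ½mv² → v = √(2KE/m) = √(2×2450.5/29) = 13.0 m/s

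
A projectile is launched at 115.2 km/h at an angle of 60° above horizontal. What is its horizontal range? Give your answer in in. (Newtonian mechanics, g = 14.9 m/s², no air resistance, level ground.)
R = v₀² sin(2θ) / g (with unit conversion) = 2343.0 in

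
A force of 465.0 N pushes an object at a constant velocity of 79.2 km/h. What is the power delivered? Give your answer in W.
P = Fv = 465 N × 22 m/s = 1.023e+04 W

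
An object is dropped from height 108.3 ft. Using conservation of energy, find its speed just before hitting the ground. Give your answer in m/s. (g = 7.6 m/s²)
mgh = ½mv² → v = √(2gh) = √(2×7.6×33.01) = 22.4 m/s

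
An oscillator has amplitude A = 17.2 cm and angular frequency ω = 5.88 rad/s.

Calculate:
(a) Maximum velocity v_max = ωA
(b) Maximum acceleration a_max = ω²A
v_max = ωA = 5.88×0.172 = 1.011 m/s
a_max = ω²A = 5.88²×0.172 = 5.947 m/s²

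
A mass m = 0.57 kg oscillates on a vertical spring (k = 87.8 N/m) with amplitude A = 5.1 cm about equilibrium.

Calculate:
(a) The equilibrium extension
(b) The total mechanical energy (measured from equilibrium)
x_eq = mg/k = 0.57×9.81/87.8 = 0.06369 m = 6.369 cm
E = ½kA² = ½×87.8×(0.051)² = 0.1142 J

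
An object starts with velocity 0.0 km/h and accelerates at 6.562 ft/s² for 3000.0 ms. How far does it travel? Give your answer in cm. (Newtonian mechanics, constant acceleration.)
d = v₀t + ½at² (with unit conversion) = 900.0 cm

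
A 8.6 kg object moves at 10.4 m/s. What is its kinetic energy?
KE = ½mv² = ½×8.6×10.4² = 465.088 J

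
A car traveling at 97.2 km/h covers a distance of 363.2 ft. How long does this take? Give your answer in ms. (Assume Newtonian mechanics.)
t = d/v (with unit conversion) = 4100.0 ms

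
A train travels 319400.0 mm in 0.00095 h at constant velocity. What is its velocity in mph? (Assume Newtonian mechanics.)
v = d/t (with unit conversion) = 208.9 mph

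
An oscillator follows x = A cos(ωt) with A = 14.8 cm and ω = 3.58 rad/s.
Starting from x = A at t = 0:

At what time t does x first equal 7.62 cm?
cos(ωt) = x/A = 7.62/14.8 = 0.5149
ωt = arccos(0.5149) = 1.03 rad
t = 1.03/3.58 = 0.2877 s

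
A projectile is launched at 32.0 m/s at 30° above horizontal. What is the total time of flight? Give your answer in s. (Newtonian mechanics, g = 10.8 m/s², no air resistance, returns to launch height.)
T = 2v₀sin(θ)/g = 2.963 s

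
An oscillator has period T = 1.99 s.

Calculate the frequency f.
f = 1/T = 1/1.99 = 0.5025 Hz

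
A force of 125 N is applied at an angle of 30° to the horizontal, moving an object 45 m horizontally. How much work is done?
W = Fd cosθ = 125×45×cos(30°) = 4871.4 J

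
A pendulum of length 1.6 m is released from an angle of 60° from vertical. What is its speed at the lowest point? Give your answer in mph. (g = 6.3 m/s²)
h = L(1 − cosθ) = 1.6×(1 − cos60°) = 0.8 m
v = √(2gh) = √(2×6.3×0.8) = 3.175 m/s = 7.102 mph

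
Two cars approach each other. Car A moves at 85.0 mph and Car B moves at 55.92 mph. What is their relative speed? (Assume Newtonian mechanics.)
v_rel = v_A + v_B = 85.0 + 55.92 = 140.9 mph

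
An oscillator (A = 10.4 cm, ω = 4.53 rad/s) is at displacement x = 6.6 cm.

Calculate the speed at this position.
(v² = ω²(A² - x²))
v = ω√(A² − x²) = 4.53×√(0.104² − 0.066²) = 0.3641 m/s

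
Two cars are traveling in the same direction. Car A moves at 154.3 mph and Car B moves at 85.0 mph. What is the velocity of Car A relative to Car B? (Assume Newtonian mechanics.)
v_rel = v_A - v_B = 154.3 - 85.0 = 69.3 mph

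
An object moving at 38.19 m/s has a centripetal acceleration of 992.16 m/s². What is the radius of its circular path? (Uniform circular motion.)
r = v²/a_c = 38.19²/992.16 = 1.47 m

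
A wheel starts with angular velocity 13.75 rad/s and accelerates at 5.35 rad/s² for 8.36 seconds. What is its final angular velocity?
ω = ω₀ + αt = 13.75 + 5.35 × 8.36 = 58.48 rad/s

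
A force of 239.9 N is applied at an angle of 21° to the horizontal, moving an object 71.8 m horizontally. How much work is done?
W = Fd cosθ = 239.9×71.8×cos(21°) = 16081.0 J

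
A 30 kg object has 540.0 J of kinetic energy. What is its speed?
KE = ½mv² → v = √(2KE/m) = √(2×540.0/30) = 6.0 m/s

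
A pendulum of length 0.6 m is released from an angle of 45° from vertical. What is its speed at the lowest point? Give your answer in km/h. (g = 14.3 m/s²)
h = L(1 − cosθ) = 0.6×(1 − cos45°) = 0.1757 m
v = √(2gh) = √(2×14.3×0.1757) = 2.242 m/s = 8.071 km/h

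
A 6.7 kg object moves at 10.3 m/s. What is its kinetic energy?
KE = ½mv² = ½×6.7×10.3² = 355.4015 J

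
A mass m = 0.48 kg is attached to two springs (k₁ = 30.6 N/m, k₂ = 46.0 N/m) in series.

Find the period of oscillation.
k_eq = k₁k₂/(k₁+k₂) = 18.38 N/m
T = 2π√(m/k_eq) = 2π√(0.48/18.38) = 1.015 s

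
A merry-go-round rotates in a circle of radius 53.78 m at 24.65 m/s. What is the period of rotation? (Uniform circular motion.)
T = 2πr/v = 2π×53.78/24.65 = 13.71 s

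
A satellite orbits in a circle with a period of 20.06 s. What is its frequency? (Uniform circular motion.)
f = 1/T = 1/20.06 = 0.0499 Hz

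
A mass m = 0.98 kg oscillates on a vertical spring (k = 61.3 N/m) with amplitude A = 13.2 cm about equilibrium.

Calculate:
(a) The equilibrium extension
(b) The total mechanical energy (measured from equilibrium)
x_eq = mg/k = 0.98×9.81/61.3 = 0.1568 m = 15.68 cm
E = ½kA² = ½×61.3×(0.132)² = 0.534 J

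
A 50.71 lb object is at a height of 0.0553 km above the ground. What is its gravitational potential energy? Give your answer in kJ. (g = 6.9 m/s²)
PE = mgh = 23 kg × 6.9 m/s² × 55.3 m = 8777 J = 8.777 kJ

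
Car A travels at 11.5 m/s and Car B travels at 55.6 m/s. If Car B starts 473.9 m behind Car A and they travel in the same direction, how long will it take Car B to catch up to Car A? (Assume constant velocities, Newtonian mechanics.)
Relative speed: v_rel = 55.6 - 11.5 = 44.1 m/s
Time to catch: t = d₀/v_rel = 473.9/44.1 = 10.75 s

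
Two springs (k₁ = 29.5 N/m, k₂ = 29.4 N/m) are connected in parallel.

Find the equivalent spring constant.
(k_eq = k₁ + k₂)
k_eq = k₁ + k₂ = 29.5 + 29.4 = 58.9 N/m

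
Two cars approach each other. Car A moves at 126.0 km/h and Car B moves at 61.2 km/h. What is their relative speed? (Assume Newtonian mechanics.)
v_rel = v_A + v_B = 126.0 + 61.2 = 187.2 km/h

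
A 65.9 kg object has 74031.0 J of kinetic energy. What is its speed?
KE = ½mv² → v = √(2KE/m) = √(2×74031.0/65.9) = 47.4 m/s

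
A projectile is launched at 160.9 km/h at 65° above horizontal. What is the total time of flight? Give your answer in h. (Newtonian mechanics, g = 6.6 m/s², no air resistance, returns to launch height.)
T = 2v₀sin(θ)/g (with unit conversion) = 0.00341 h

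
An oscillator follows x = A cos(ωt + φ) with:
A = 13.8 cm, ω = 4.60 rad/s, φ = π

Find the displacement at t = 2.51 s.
x = A cos(ωt + φ) = 13.8×cos(4.6×2.51 + π) = -7.218 cm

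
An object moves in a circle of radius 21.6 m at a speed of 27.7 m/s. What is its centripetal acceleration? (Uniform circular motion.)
a_c = v²/r = 27.7²/21.6 = 767.29/21.6 = 35.52 m/s²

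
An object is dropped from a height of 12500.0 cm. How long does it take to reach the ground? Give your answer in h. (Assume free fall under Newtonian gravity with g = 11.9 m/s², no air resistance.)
t = √(2h/g) (with unit conversion) = 0.001273 h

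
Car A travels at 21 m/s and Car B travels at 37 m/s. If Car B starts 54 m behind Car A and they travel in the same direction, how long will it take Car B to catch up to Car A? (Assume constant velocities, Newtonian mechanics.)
Relative speed: v_rel = 37 - 21 = 16 m/s
Time to catch: t = d₀/v_rel = 54/16 = 3.38 s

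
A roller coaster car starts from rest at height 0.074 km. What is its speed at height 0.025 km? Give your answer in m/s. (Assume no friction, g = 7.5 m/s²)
mgh₁ = ½mv₂² + mgh₂ → v₂ = √(2g(h₁−h₂)) = √(2×7.5×(74−25)) = 27.11 m/s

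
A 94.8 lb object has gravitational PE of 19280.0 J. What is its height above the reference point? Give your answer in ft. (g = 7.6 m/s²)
PE = mgh → h = PE/(mg) = 1.928e+04 J / (43 kg × 7.6 m/s²) = 59 m = 193.6 ft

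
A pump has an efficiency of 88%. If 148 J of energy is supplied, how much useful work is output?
W_out = η × W_in = 0.88 × 148 = 130.24 J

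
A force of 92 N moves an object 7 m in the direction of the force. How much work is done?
W = Fd = 92×7 = 644.0 J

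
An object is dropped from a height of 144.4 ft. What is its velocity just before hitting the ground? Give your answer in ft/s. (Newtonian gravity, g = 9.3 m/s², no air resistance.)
v = √(2gh) (with unit conversion) = 93.87 ft/s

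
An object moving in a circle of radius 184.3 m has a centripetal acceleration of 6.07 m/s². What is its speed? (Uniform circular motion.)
v = √(a_c × r) = √(6.07 × 184.3) = 33.45 m/s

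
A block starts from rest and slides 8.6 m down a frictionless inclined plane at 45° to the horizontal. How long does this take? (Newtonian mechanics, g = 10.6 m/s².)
a = g sin(θ) = 10.6 × sin(45°) = 7.5 m/s²
t = √(2d/a) = √(2 × 8.6 / 7.5) = 1.51 s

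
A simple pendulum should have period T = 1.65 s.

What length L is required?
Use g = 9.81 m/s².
T = 2π√(L/g) → L = g(T/2π)² = 9.81×(1.65/2π)² = 0.6765 m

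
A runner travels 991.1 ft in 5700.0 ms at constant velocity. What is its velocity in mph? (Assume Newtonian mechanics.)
v = d/t (with unit conversion) = 118.6 mph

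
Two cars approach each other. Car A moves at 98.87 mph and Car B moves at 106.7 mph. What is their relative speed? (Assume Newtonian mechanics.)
v_rel = v_A + v_B = 98.87 + 106.7 = 205.6 mph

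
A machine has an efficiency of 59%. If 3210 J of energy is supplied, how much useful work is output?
W_out = η × W_in = 0.59 × 3210 = 1893.9 J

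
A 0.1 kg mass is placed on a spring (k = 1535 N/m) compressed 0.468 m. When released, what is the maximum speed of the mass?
½kx² = ½mv² → v = x√(k/m) = 0.468×√(1535/0.1) = 57.98 m/s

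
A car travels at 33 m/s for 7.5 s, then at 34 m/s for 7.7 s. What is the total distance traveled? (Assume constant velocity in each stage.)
d₁ = v₁t₁ = 33 × 7.5 = 247.5 m
d₂ = v₂t₂ = 34 × 7.7 = 261.8 m
d_total = 247.5 + 261.8 = 509.3 m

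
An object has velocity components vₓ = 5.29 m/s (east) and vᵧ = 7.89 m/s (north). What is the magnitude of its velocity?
|v| = √(vₓ² + vᵧ²) = √(5.29² + 7.89²) = √(90.2362) = 9.5 m/s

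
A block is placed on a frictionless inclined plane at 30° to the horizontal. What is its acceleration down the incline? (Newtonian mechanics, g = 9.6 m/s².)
a = g sin(θ) = 9.6 × sin(30°) = 9.6 × 0.5 = 4.8 m/s²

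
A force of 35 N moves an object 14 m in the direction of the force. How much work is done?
W = Fd = 35×14 = 490.0 J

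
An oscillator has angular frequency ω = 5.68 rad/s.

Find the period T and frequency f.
T = 2π/ω = 2π/5.68 = 1.106 s; f = ω/2π = 0.904 Hz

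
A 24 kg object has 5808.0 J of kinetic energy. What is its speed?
KE = ½mv² → v = √(2KE/m) = √(2×5808.0/24) = 22.0 m/s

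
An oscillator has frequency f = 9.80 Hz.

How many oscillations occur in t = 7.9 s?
n = f×t = 9.8×7.9 = 77.42 oscillations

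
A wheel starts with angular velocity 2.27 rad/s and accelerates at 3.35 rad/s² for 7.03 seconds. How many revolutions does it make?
θ = ω₀t + ½αt² = 2.27×7.03 + ½×3.35×7.03² = 98.74 rad
Revolutions = θ/(2π) = 98.74/(2π) = 15.71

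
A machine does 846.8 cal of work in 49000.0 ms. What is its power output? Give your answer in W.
P = W/t = 3543 J / 49 s = 72.31 W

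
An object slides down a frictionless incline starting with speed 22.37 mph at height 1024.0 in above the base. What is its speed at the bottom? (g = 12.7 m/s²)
½mv₀² + mgh = ½mv² → v = √(v₀² + 2gh) = √(10² + 2×12.7×26.01) = 27.58 m/s = 61.69 mph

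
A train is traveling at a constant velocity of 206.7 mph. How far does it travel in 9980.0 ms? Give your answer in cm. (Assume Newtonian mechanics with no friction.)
d = vt (with unit conversion) = 92220.0 cm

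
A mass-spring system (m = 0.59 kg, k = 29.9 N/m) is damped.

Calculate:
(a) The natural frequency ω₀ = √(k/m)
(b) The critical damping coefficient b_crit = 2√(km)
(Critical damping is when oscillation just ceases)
ω₀ = √(k/m) = √(29.9/0.59) = 7.119 rad/s
b_crit = 2√(km) = 2√(29.9×0.59) = 8.4 kg/s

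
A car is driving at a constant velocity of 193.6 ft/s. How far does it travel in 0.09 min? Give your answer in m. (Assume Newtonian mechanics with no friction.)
d = vt (with unit conversion) = 318.7 m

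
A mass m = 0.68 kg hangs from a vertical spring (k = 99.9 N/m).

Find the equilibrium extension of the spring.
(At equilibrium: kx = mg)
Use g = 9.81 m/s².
x_eq = mg/k = 0.68×9.81/99.9 = 0.06677 m = 6.677 cm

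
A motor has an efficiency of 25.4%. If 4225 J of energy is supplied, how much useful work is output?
W_out = η × W_in = 0.254 × 4225 = 1073.2 J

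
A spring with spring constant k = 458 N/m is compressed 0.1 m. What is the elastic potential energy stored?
PE = ½kx² = ½×458×0.1² = 2.29 J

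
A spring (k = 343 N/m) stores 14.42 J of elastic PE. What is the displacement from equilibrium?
PE = ½kx² → x = √(2PE/k) = √(2×14.42/343) = 0.29 m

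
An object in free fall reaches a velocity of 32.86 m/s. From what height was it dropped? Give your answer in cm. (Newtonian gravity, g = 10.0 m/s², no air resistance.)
h = v²/(2g) (with unit conversion) = 5399.0 cm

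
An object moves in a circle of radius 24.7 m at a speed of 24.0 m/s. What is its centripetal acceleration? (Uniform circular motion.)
a_c = v²/r = 24.0²/24.7 = 576/24.7 = 23.32 m/s²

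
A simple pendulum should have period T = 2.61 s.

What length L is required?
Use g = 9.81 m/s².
T = 2π√(L/g) → L = g(T/2π)² = 9.81×(2.61/2π)² = 1.693 m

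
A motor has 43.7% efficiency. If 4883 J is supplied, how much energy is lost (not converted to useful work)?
W_out = η × W_in = 0.437×4883 = 2133.9 J
W_lost = W_in − W_out = 4883 − 2133.9 = 2749.1 J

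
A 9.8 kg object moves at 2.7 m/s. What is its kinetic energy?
KE = ½mv² = ½×9.8×2.7² = 35.721 J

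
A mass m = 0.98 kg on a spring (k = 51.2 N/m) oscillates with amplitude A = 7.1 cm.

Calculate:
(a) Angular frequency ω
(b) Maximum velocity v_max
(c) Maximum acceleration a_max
ω = √(k/m) = √(51.2/0.98) = 7.228 rad/s
v_max = ωA = 7.228×0.071 = 0.5132 m/s
a_max = ω²A = 7.228²×0.071 = 3.709 m/s²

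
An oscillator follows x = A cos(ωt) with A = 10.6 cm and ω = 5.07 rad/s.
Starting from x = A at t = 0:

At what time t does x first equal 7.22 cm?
cos(ωt) = x/A = 7.22/10.6 = 0.6811
ωt = arccos(0.6811) = 0.8215 rad
t = 0.8215/5.07 = 0.162 s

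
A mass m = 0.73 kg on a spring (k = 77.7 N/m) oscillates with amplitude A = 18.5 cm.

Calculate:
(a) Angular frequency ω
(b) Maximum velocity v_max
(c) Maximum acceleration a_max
ω = √(k/m) = √(77.7/0.73) = 10.32 rad/s
v_max = ωA = 10.32×0.185 = 1.909 m/s
a_max = ω²A = 10.32²×0.185 = 19.69 m/s²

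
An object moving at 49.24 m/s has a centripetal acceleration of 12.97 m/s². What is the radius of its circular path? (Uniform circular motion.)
r = v²/a_c = 49.24²/12.97 = 186.94 m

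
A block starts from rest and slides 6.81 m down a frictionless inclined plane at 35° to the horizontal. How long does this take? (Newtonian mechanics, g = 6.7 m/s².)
a = g sin(θ) = 6.7 × sin(35°) = 3.84 m/s²
t = √(2d/a) = √(2 × 6.81 / 3.84) = 1.88 s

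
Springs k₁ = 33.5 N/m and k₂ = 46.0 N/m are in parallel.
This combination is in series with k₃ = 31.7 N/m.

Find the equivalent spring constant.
k₁₂ = k₁ + k₂ = 79.5 N/m (parallel)
1/k_eq = 1/k₁₂ + 1/k₃ → k_eq = 22.66 N/m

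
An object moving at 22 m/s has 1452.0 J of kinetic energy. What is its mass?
KE = ½mv² → m = 2KE/v² = 2×1452.0/22² = 6.0 kg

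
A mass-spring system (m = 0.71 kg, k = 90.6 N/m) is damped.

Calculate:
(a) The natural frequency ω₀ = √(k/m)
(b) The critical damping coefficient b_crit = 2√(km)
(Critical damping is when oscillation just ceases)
ω₀ = √(k/m) = √(90.6/0.71) = 11.3 rad/s
b_crit = 2√(km) = 2√(90.6×0.71) = 16.04 kg/s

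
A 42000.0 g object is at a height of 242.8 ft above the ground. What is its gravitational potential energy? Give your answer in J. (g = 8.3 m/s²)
PE = mgh = 42 kg × 8.3 m/s² × 74.01 m = 2.58e+04 J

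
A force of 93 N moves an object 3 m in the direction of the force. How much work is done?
W = Fd = 93×3 = 279.0 J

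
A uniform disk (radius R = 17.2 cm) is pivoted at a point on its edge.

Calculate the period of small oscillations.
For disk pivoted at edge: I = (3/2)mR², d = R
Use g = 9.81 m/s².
I/m = (3/2)R² = 0.04438 m²; d = R = 0.172 m
T = 2π√((3/2)R²/(gR)) = 2π√(3R/(2g)) = 1.019 s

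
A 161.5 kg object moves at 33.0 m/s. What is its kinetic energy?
KE = ½mv² = ½×161.5×33.0² = 87936.75 J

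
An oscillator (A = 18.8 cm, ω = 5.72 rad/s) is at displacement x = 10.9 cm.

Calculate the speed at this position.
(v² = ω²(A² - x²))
v = ω√(A² − x²) = 5.72×√(0.188² − 0.109²) = 0.8762 m/s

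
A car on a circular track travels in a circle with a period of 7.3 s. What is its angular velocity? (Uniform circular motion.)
ω = 2π/T = 2π/7.3 = 0.8607 rad/s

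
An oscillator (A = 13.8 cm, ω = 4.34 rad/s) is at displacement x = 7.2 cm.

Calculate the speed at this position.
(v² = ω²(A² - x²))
v = ω√(A² − x²) = 4.34×√(0.138² − 0.072²) = 0.5109 m/s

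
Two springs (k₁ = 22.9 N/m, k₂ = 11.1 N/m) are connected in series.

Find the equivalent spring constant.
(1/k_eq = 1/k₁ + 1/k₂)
1/k_eq = 1/22.9 + 1/11.1 = 0.13376; k_eq = 7.476 N/m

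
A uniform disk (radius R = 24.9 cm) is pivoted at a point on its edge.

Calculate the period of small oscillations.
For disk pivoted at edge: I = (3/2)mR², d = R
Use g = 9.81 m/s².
I/m = (3/2)R² = 0.093 m²; d = R = 0.249 m
T = 2π√((3/2)R²/(gR)) = 2π√(3R/(2g)) = 1.226 s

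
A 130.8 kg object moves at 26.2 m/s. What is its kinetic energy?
KE = ½mv² = ½×130.8×26.2² = 44893.18 J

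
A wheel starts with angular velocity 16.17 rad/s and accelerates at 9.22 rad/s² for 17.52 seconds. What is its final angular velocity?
ω = ω₀ + αt = 16.17 + 9.22 × 17.52 = 177.7 rad/s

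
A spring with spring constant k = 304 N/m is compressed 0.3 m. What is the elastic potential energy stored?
PE = ½kx² = ½×304×0.3² = 13.68 J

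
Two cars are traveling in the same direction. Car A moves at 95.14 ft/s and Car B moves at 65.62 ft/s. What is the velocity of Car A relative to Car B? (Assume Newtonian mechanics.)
v_rel = v_A - v_B = 95.14 - 65.62 = 29.52 ft/s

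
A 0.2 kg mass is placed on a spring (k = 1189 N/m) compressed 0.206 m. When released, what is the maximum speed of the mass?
½kx² = ½mv² → v = x√(k/m) = 0.206×√(1189/0.2) = 15.88 m/s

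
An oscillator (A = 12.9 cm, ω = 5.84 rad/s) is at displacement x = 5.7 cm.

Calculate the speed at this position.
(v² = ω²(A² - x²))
v = ω√(A² − x²) = 5.84×√(0.129² − 0.057²) = 0.6758 m/s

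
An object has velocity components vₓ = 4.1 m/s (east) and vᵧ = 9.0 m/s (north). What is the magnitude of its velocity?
|v| = √(vₓ² + vᵧ²) = √(4.1² + 9.0²) = √(97.81) = 9.89 m/s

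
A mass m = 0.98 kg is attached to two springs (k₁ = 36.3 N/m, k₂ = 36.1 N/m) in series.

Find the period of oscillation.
k_eq = k₁k₂/(k₁+k₂) = 18.1 N/m
T = 2π√(m/k_eq) = 2π√(0.98/18.1) = 1.462 s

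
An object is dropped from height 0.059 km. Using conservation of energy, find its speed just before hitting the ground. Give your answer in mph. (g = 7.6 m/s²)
mgh = ½mv² → v = √(2gh) = √(2×7.6×59) = 29.95 m/s = 66.99 mph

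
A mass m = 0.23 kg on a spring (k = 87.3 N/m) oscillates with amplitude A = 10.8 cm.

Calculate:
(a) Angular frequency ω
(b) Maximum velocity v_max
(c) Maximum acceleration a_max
ω = √(k/m) = √(87.3/0.23) = 19.48 rad/s
v_max = ωA = 19.48×0.108 = 2.104 m/s
a_max = ω²A = 19.48²×0.108 = 40.99 m/s²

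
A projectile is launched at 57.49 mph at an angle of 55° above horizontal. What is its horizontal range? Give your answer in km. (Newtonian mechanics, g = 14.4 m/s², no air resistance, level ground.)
R = v₀² sin(2θ) / g (with unit conversion) = 0.0431 km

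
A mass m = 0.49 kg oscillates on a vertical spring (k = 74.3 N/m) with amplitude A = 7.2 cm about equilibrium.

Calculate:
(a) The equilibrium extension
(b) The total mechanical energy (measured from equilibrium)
x_eq = mg/k = 0.49×9.81/74.3 = 0.0647 m = 6.47 cm
E = ½kA² = ½×74.3×(0.072)² = 0.1926 J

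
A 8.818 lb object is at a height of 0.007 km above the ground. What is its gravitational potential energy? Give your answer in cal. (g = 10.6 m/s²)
PE = mgh = 4 kg × 10.6 m/s² × 7 m = 296.8 J = 70.93 cal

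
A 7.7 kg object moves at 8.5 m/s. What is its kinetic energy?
KE = ½mv² = ½×7.7×8.5² = 278.1625 J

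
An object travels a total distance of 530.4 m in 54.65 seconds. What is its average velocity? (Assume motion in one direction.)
v_avg = Δd / Δt = 530.4 / 54.65 = 9.71 m/s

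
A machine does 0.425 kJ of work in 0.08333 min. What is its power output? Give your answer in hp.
P = W/t = 425 J / 5 s = 85 W = 0.114 hp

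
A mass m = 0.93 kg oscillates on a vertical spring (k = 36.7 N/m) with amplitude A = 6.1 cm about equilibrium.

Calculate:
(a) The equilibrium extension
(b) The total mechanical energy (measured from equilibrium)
x_eq = mg/k = 0.93×9.81/36.7 = 0.2486 m = 24.86 cm
E = ½kA² = ½×36.7×(0.061)² = 0.06828 J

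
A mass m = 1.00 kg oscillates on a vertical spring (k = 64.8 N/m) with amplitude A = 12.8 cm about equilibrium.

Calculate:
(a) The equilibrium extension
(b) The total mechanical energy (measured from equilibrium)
x_eq = mg/k = 1.0×9.81/64.8 = 0.1514 m = 15.14 cm
E = ½kA² = ½×64.8×(0.128)² = 0.5308 J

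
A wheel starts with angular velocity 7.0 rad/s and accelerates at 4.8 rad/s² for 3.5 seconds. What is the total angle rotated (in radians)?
θ = ω₀t + ½αt² = 7.0×3.5 + ½×4.8×3.5² = 53.9 rad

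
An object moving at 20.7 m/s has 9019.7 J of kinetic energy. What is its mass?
KE = ½mv² → m = 2KE/v² = 2×9019.7/20.7² = 42.1 kg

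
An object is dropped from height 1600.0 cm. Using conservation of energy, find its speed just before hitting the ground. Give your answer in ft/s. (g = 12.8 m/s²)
mgh = ½mv² → v = √(2gh) = √(2×12.8×16) = 20.24 m/s = 66.4 ft/s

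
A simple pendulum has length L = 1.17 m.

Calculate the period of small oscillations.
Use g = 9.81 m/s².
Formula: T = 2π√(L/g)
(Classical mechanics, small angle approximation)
T = 2π√(L/g) = 2π√(1.17/9.81) = 2.17 s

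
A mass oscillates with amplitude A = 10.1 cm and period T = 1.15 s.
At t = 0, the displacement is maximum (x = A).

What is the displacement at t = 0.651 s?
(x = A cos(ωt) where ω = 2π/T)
ω = 2π/T = 2π/1.15 = 5.464 rad/s
x = A cos(ωt) = 10.1×cos(5.464×0.651) = -9.242 cm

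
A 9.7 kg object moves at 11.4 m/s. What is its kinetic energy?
KE = ½mv² = ½×9.7×11.4² = 630.306 J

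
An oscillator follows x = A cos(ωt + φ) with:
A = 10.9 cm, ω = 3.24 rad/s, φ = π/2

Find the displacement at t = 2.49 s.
x = A cos(ωt + φ) = 10.9×cos(3.24×2.49 + π/2) = -10.65 cm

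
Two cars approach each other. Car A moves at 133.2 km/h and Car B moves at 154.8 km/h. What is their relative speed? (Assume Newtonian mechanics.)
v_rel = v_A + v_B = 133.2 + 154.8 = 288.0 km/h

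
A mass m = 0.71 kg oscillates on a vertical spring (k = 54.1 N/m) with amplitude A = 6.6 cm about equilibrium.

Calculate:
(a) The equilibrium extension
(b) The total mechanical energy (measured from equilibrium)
x_eq = mg/k = 0.71×9.81/54.1 = 0.1287 m = 12.87 cm
E = ½kA² = ½×54.1×(0.066)² = 0.1178 J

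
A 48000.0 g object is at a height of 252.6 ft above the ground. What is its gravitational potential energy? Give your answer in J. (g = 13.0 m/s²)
PE = mgh = 48 kg × 13.0 m/s² × 76.99 m = 4.804e+04 J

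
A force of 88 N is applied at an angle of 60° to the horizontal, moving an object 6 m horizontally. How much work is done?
W = Fd cosθ = 88×6×cos(60°) = 264.0 J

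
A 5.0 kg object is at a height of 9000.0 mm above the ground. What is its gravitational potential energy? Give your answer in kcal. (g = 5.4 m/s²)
PE = mgh = 5 kg × 5.4 m/s² × 9 m = 243 J = 0.05808 kcal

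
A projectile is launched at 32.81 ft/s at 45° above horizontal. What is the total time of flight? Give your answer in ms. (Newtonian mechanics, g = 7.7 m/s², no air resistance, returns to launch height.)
T = 2v₀sin(θ)/g (with unit conversion) = 1837.0 ms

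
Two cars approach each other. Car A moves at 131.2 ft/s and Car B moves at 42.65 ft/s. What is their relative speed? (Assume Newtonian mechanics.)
v_rel = v_A + v_B = 131.2 + 42.65 = 173.8 ft/s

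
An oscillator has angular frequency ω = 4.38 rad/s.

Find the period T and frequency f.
T = 2π/ω = 2π/4.38 = 1.435 s; f = ω/2π = 0.6971 Hz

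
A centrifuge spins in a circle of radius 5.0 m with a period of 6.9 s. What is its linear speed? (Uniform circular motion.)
v = 2πr/T = 2π×5.0/6.9 = 4.55 m/s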